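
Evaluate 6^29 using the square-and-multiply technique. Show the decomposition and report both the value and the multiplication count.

Computing 6^29 by squaring (build up from 6^1; each line after the first costs one multiplication):

6^1 = 6
6^2 = (6^1)^2 = 6^2 = 36
6^3 = 6 * 6^2 = 6 * 36 = 216
6^6 = (6^3)^2 = 216^2 = 46656
6^7 = 6 * 6^6 = 6 * 46656 = 279936
6^14 = (6^7)^2 = 279936^2 = 78364164096
6^28 = (6^14)^2 = 78364164096^2 = 6140942214464815497216
6^29 = 6 * 6^28 = 6 * 6140942214464815497216 = 36845653286788892983296

Result: 36845653286788892983296
Multiplications needed: 7 (7 lines after 6^1)

6^29 = 36845653286788892983296. Using exponentiation by squaring, this requires 7 multiplications. The key idea: if the exponent is even, square the half-power; if odd, multiply by the base once.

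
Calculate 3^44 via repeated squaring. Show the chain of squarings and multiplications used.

Computing 3^44 by squaring (build up from 3^1; each line after the first costs one multiplication):

3^1 = 3
3^2 = (3^1)^2 = 3^2 = 9
3^4 = (3^2)^2 = 9^2 = 81
3^5 = 3 * 3^4 = 3 * 81 = 243
3^10 = (3^5)^2 = 243^2 = 59049
3^11 = 3 * 3^10 = 3 * 59049 = 177147
3^22 = (3^11)^2 = 177147^2 = 31381059609
3^44 = (3^22)^2 = 31381059609^2 = 984770902183611232881

Result: 984770902183611232881
Multiplications needed: 7 (7 lines after 3^1)

3^44 = 984770902183611232881. Using exponentiation by squaring, this requires 7 multiplications. The key idea: if the exponent is even, square the half-power; if odd, multiply by the base once.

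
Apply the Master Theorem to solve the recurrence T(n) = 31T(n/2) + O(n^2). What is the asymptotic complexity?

Master Theorem for T(n) = 31T(n/2) + O(n^2):

a = 31, b = 2, c = 2
log_b(a) = log_2(31) = 4.9542

Case 1: c = 2 < log_2(31) = 4.9542
T(n) = O(n^(log_2 31))

For T(n) = 31T(n/2) + O(n^2): log_2(31) = 4.9542. This is Case 1 of the Master Theorem (c < log_b(a), work dominated by leaves), giving O(n^(log_2 31)).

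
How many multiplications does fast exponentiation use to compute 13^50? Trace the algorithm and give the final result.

Computing 13^50 by squaring (build up from 13^1; each line after the first costs one multiplication):

13^1 = 13
13^2 = (13^1)^2 = 13^2 = 169
13^3 = 13 * 13^2 = 13 * 169 = 2197
13^6 = (13^3)^2 = 2197^2 = 4826809
13^12 = (13^6)^2 = 4826809^2 = 23298085122481
13^24 = (13^12)^2 = 23298085122481^2 = 542800770374370512771595361
13^25 = 13 * 13^24 = 13 * 542800770374370512771595361 = 7056410014866816666030739693
13^50 = (13^25)^2 = 7056410014866816666030739693^2 = 49792922297912707801714181535533618316401192004725734249

Result: 49792922297912707801714181535533618316401192004725734249
Multiplications needed: 7 (7 lines after 13^1)

13^50 = 49792922297912707801714181535533618316401192004725734249. Using exponentiation by squaring, this requires 7 multiplications. The key idea: if the exponent is even, square the half-power; if odd, multiply by the base once.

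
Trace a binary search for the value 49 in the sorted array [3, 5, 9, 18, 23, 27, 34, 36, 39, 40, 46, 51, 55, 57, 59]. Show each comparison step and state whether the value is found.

Binary search for 49 in [3, 5, 9, 18, 23, 27, 34, 36, 39, 40, 46, 51, 55, 57, 59]:

lo=0, hi=14, mid=7, arr[mid]=36 -> 36 < 49, search right half
lo=8, hi=14, mid=11, arr[mid]=51 -> 51 > 49, search left half
lo=8, hi=10, mid=9, arr[mid]=40 -> 40 < 49, search right half
lo=10, hi=10, mid=10, arr[mid]=46 -> 46 < 49, search right half
lo=11 > hi=10, target 49 not found

Binary search determines that 49 is not in the array after 4 comparisons. The search space was exhausted without finding the target.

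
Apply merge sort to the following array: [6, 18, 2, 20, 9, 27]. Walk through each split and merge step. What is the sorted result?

Merge sort trace:

Split: [6, 18, 2, 20, 9, 27] -> [6, 18, 2] and [20, 9, 27]
  Split: [6, 18, 2] -> [6] and [18, 2]
    Split: [18, 2] -> [18] and [2]
    Merge: [18] + [2] -> [2, 18]
  Merge: [6] + [2, 18] -> [2, 6, 18]
  Split: [20, 9, 27] -> [20] and [9, 27]
    Split: [9, 27] -> [9] and [27]
    Merge: [9] + [27] -> [9, 27]
  Merge: [20] + [9, 27] -> [9, 20, 27]
Merge: [2, 6, 18] + [9, 20, 27] -> [2, 6, 9, 18, 20, 27]

Final sorted array: [2, 6, 9, 18, 20, 27]

The merge sort proceeds by recursively splitting the array and merging sorted halves.
After all merges, the sorted array is [2, 6, 9, 18, 20, 27].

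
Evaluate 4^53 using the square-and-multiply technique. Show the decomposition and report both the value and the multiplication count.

Computing 4^53 by squaring (build up from 4^1; each line after the first costs one multiplication):

4^1 = 4
4^2 = (4^1)^2 = 4^2 = 16
4^3 = 4 * 4^2 = 4 * 16 = 64
4^6 = (4^3)^2 = 64^2 = 4096
4^12 = (4^6)^2 = 4096^2 = 16777216
4^13 = 4 * 4^12 = 4 * 16777216 = 67108864
4^26 = (4^13)^2 = 67108864^2 = 4503599627370496
4^52 = (4^26)^2 = 4503599627370496^2 = 20282409603651670423947251286016
4^53 = 4 * 4^52 = 4 * 20282409603651670423947251286016 = 81129638414606681695789005144064

Result: 81129638414606681695789005144064
Multiplications needed: 8 (8 lines after 4^1)

4^53 = 81129638414606681695789005144064. Using exponentiation by squaring, this requires 8 multiplications. The key idea: if the exponent is even, square the half-power; if odd, multiply by the base once.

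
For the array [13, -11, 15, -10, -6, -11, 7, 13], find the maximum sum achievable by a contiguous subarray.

Using Kadane's algorithm on [13, -11, 15, -10, -6, -11, 7, 13]:

Scanning through the array:
Position 1 (value -11): max_ending_here = 2, max_so_far = 13
Position 2 (value 15): max_ending_here = 17, max_so_far = 17
Position 3 (value -10): max_ending_here = 7, max_so_far = 17
Position 4 (value -6): max_ending_here = 1, max_so_far = 17
Position 5 (value -11): max_ending_here = -10, max_so_far = 17
Position 6 (value 7): max_ending_here = 7, max_so_far = 17
Position 7 (value 13): max_ending_here = 20, max_so_far = 20

Maximum subarray: [7, 13]
Maximum sum: 20

The maximum subarray is [7, 13] with sum 20. This subarray runs from index 6 to index 7.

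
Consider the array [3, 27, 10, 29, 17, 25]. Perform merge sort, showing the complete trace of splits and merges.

Merge sort trace:

Split: [3, 27, 10, 29, 17, 25] -> [3, 27, 10] and [29, 17, 25]
  Split: [3, 27, 10] -> [3] and [27, 10]
    Split: [27, 10] -> [27] and [10]
    Merge: [27] + [10] -> [10, 27]
  Merge: [3] + [10, 27] -> [3, 10, 27]
  Split: [29, 17, 25] -> [29] and [17, 25]
    Split: [17, 25] -> [17] and [25]
    Merge: [17] + [25] -> [17, 25]
  Merge: [29] + [17, 25] -> [17, 25, 29]
Merge: [3, 10, 27] + [17, 25, 29] -> [3, 10, 17, 25, 27, 29]

Final sorted array: [3, 10, 17, 25, 27, 29]

The merge sort proceeds by recursively splitting the array and merging sorted halves.
After all merges, the sorted array is [3, 10, 17, 25, 27, 29].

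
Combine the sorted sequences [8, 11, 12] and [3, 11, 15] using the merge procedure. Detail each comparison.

Merging process:

Compare 8 vs 3: take 3 from right. Merged: [3]
Compare 8 vs 11: take 8 from left. Merged: [3, 8]
Compare 11 vs 11: take 11 from left. Merged: [3, 8, 11]
Compare 12 vs 11: take 11 from right. Merged: [3, 8, 11, 11]
Compare 12 vs 15: take 12 from left. Merged: [3, 8, 11, 11, 12]
Append remaining from right: [15]. Merged: [3, 8, 11, 11, 12, 15]

Final merged array: [3, 8, 11, 11, 12, 15]
Total comparisons: 5

The merged array is [3, 8, 11, 11, 12, 15], requiring 5 comparisons. The merge step runs in O(n) time where n is the total number of elements.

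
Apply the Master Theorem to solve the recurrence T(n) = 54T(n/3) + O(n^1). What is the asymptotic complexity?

Master Theorem for T(n) = 54T(n/3) + O(n^1):

a = 54, b = 3, c = 1
log_b(a) = log_3(54) = 3.6309

Case 1: c = 1 < log_3(54) = 3.6309
T(n) = O(n^(log_3 54))

For T(n) = 54T(n/3) + O(n^1): log_3(54) = 3.6309. This is Case 1 of the Master Theorem (c < log_b(a), work dominated by leaves), giving O(n^(log_3 54)).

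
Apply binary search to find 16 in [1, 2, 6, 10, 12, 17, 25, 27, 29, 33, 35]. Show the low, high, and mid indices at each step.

Binary search for 16 in [1, 2, 6, 10, 12, 17, 25, 27, 29, 33, 35]:

lo=0, hi=10, mid=5, arr[mid]=17 -> 17 > 16, search left half
lo=0, hi=4, mid=2, arr[mid]=6 -> 6 < 16, search right half
lo=3, hi=4, mid=3, arr[mid]=10 -> 10 < 16, search right half
lo=4, hi=4, mid=4, arr[mid]=12 -> 12 < 16, search right half
lo=5 > hi=4, target 16 not found

Binary search determines that 16 is not in the array after 4 comparisons. The search space was exhausted without finding the target.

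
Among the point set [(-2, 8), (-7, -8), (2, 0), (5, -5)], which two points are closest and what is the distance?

Computing all pairwise distances among 4 points:

d((-2, 8), (-7, -8)) = 16.7631
d((-2, 8), (2, 0)) = 8.9443
d((-2, 8), (5, -5)) = 14.7648
d((-7, -8), (2, 0)) = 12.0416
d((-7, -8), (5, -5)) = 12.3693
d((2, 0), (5, -5)) = 5.831 <-- minimum

Closest pair: (2, 0) and (5, -5) with distance 5.831

The closest pair is (2, 0) and (5, -5) with Euclidean distance 5.831. For 4 points, brute-force pairwise comparison is shown above. For large n, the divide-and-conquer algorithm (sort by x, recurse on halves, check the dividing strip) achieves O(n log n).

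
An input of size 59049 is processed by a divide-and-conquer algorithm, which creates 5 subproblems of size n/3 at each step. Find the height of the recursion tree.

For divide and conquer with division factor 3:

Problem sizes at each level:
Level 0: 59049
Level 1: 19683
Level 2: 6561
Level 3: 2187
Level 4: 729
Level 5: 243
Level 6: 81
Level 7: 27
Level 8: 9
Level 9: 3
Level 10: 1

The root is level 0 and the size-1 base case is level 10 (the tree spans levels 0 through 10, i.e. 11 levels counting the root), so the depth is the number of divisions: log_3(59049) = 10

The recursion tree depth is log_3(59049) = 10. At each level, the problem size is divided by 3, so it takes 10 divisions to reduce to a base case of size 1. The algorithm makes 5 recursive calls at each level.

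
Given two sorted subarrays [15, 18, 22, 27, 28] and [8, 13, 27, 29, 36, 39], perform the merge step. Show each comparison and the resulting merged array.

Merging process:

Compare 15 vs 8: take 8 from right. Merged: [8]
Compare 15 vs 13: take 13 from right. Merged: [8, 13]
Compare 15 vs 27: take 15 from left. Merged: [8, 13, 15]
Compare 18 vs 27: take 18 from left. Merged: [8, 13, 15, 18]
Compare 22 vs 27: take 22 from left. Merged: [8, 13, 15, 18, 22]
Compare 27 vs 27: take 27 from left. Merged: [8, 13, 15, 18, 22, 27]
Compare 28 vs 27: take 27 from right. Merged: [8, 13, 15, 18, 22, 27, 27]
Compare 28 vs 29: take 28 from left. Merged: [8, 13, 15, 18, 22, 27, 27, 28]
Append remaining from right: [29, 36, 39]. Merged: [8, 13, 15, 18, 22, 27, 27, 28, 29, 36, 39]

Final merged array: [8, 13, 15, 18, 22, 27, 27, 28, 29, 36, 39]
Total comparisons: 8

The merged array is [8, 13, 15, 18, 22, 27, 27, 28, 29, 36, 39], requiring 8 comparisons. The merge step runs in O(n) time where n is the total number of elements.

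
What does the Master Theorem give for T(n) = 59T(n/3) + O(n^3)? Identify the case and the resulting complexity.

Master Theorem for T(n) = 59T(n/3) + O(n^3):

a = 59, b = 3, c = 3
log_b(a) = log_3(59) = 3.7115

Case 1: c = 3 < log_3(59) = 3.7115
T(n) = O(n^(log_3 59))

For T(n) = 59T(n/3) + O(n^3): log_3(59) = 3.7115. This is Case 1 of the Master Theorem (c < log_b(a), work dominated by leaves), giving O(n^(log_3 59)).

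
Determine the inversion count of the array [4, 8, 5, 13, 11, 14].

Finding inversions in [4, 8, 5, 13, 11, 14]:

(1, 2): arr[1]=8 > arr[2]=5
(3, 4): arr[3]=13 > arr[4]=11

Total inversions: 2

The array has 2 inversion(s): (1,2), (3,4). Each pair (i,j) satisfies i < j and arr[i] > arr[j].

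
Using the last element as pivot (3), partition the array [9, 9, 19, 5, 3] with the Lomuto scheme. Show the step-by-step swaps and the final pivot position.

Lomuto partition with pivot = 3:

Initial array: [9, 9, 19, 5, 3]

arr[0]=9 > 3: no swap
arr[1]=9 > 3: no swap
arr[2]=19 > 3: no swap
arr[3]=5 > 3: no swap

Place pivot at position 0: [3, 9, 19, 5, 9]
Pivot position: 0

After partitioning with pivot 3, the array becomes [3, 9, 19, 5, 9]. The pivot is placed at index 0. All elements to the left of the pivot are <= 3, and all elements to the right are > 3.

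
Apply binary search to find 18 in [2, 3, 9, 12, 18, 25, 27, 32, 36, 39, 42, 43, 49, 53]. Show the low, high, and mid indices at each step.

Binary search for 18 in [2, 3, 9, 12, 18, 25, 27, 32, 36, 39, 42, 43, 49, 53]:

lo=0, hi=13, mid=6, arr[mid]=27 -> 27 > 18, search left half
lo=0, hi=5, mid=2, arr[mid]=9 -> 9 < 18, search right half
lo=3, hi=5, mid=4, arr[mid]=18 -> Found target at index 4!

Binary search finds 18 at index 4 after 3 comparisons. The search repeatedly halves the search space by comparing with the middle element.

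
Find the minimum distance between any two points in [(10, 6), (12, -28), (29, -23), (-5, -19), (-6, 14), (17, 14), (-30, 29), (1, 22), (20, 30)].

Computing all pairwise distances among 9 points:

d((10, 6), (12, -28)) = 34.0588
d((10, 6), (29, -23)) = 34.6699
d((10, 6), (-5, -19)) = 29.1548
d((10, 6), (-6, 14)) = 17.8885
d((10, 6), (17, 14)) = 10.6301 <-- minimum
d((10, 6), (-30, 29)) = 46.1411
d((10, 6), (1, 22)) = 18.3576
d((10, 6), (20, 30)) = 26.0
d((12, -28), (29, -23)) = 17.72
d((12, -28), (-5, -19)) = 19.2354
d((12, -28), (-6, 14)) = 45.6946
d((12, -28), (17, 14)) = 42.2966
d((12, -28), (-30, 29)) = 70.8025
d((12, -28), (1, 22)) = 51.1957
d((12, -28), (20, 30)) = 58.5491
d((29, -23), (-5, -19)) = 34.2345
d((29, -23), (-6, 14)) = 50.9313
d((29, -23), (17, 14)) = 38.8973
d((29, -23), (-30, 29)) = 78.6448
d((29, -23), (1, 22)) = 53.0
d((29, -23), (20, 30)) = 53.7587
d((-5, -19), (-6, 14)) = 33.0151
d((-5, -19), (17, 14)) = 39.6611
d((-5, -19), (-30, 29)) = 54.1202
d((-5, -19), (1, 22)) = 41.4367
d((-5, -19), (20, 30)) = 55.0091
d((-6, 14), (17, 14)) = 23.0
d((-6, 14), (-30, 29)) = 28.3019
d((-6, 14), (1, 22)) = 10.6301 <-- minimum
d((-6, 14), (20, 30)) = 30.5287
d((17, 14), (-30, 29)) = 49.3356
d((17, 14), (1, 22)) = 17.8885
d((17, 14), (20, 30)) = 16.2788
d((-30, 29), (1, 22)) = 31.7805
d((-30, 29), (20, 30)) = 50.01
d((1, 22), (20, 30)) = 20.6155

Minimum distance: 10.6301 (tie among 2 pairs: (10, 6) and (17, 14); (-6, 14) and (1, 22))

The minimum Euclidean distance is 10.6301. There is a tie: 2 pairs achieve this minimum — (10, 6) and (17, 14); (-6, 14) and (1, 22). Any of these is a valid closest pair. For 9 points, brute-force pairwise comparison is shown above. For large n, the divide-and-conquer algorithm (sort by x, recurse on halves, check the dividing strip) achieves O(n log n).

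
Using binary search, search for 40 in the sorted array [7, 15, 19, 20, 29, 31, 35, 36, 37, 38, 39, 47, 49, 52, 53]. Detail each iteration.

Binary search for 40 in [7, 15, 19, 20, 29, 31, 35, 36, 37, 38, 39, 47, 49, 52, 53]:

lo=0, hi=14, mid=7, arr[mid]=36 -> 36 < 40, search right half
lo=8, hi=14, mid=11, arr[mid]=47 -> 47 > 40, search left half
lo=8, hi=10, mid=9, arr[mid]=38 -> 38 < 40, search right half
lo=10, hi=10, mid=10, arr[mid]=39 -> 39 < 40, search right half
lo=11 > hi=10, target 40 not found

Binary search determines that 40 is not in the array after 4 comparisons. The search space was exhausted without finding the target.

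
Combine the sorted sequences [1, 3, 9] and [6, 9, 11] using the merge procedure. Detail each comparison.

Merging process:

Compare 1 vs 6: take 1 from left. Merged: [1]
Compare 3 vs 6: take 3 from left. Merged: [1, 3]
Compare 9 vs 6: take 6 from right. Merged: [1, 3, 6]
Compare 9 vs 9: take 9 from left. Merged: [1, 3, 6, 9]
Append remaining from right: [9, 11]. Merged: [1, 3, 6, 9, 9, 11]

Final merged array: [1, 3, 6, 9, 9, 11]
Total comparisons: 4

The merged array is [1, 3, 6, 9, 9, 11], requiring 4 comparisons. The merge step runs in O(n) time where n is the total number of elements.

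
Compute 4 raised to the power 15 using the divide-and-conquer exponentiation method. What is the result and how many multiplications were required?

Computing 4^15 by squaring (build up from 4^1; each line after the first costs one multiplication):

4^1 = 4
4^2 = (4^1)^2 = 4^2 = 16
4^3 = 4 * 4^2 = 4 * 16 = 64
4^6 = (4^3)^2 = 64^2 = 4096
4^7 = 4 * 4^6 = 4 * 4096 = 16384
4^14 = (4^7)^2 = 16384^2 = 268435456
4^15 = 4 * 4^14 = 4 * 268435456 = 1073741824

Result: 1073741824
Multiplications needed: 6 (6 lines after 4^1)

4^15 = 1073741824. Using exponentiation by squaring, this requires 6 multiplications. The key idea: if the exponent is even, square the half-power; if odd, multiply by the base once.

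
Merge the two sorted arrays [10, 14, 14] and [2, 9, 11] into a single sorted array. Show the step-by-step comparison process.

Merging process:

Compare 10 vs 2: take 2 from right. Merged: [2]
Compare 10 vs 9: take 9 from right. Merged: [2, 9]
Compare 10 vs 11: take 10 from left. Merged: [2, 9, 10]
Compare 14 vs 11: take 11 from right. Merged: [2, 9, 10, 11]
Append remaining from left: [14, 14]. Merged: [2, 9, 10, 11, 14, 14]

Final merged array: [2, 9, 10, 11, 14, 14]
Total comparisons: 4

The merged array is [2, 9, 10, 11, 14, 14], requiring 4 comparisons. The merge step runs in O(n) time where n is the total number of elements.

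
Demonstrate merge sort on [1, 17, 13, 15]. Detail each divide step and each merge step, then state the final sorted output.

Merge sort trace:

Split: [1, 17, 13, 15] -> [1, 17] and [13, 15]
  Split: [1, 17] -> [1] and [17]
  Merge: [1] + [17] -> [1, 17]
  Split: [13, 15] -> [13] and [15]
  Merge: [13] + [15] -> [13, 15]
Merge: [1, 17] + [13, 15] -> [1, 13, 15, 17]

Final sorted array: [1, 13, 15, 17]

The merge sort proceeds by recursively splitting the array and merging sorted halves.
After all merges, the sorted array is [1, 13, 15, 17].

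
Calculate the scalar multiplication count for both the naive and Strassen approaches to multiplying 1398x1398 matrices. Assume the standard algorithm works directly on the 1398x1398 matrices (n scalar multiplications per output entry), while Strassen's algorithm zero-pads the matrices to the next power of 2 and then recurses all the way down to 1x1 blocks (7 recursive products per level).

Matrix multiplication for 1398x1398 matrices:

Strassen's algorithm requires power-of-2 dimensions. Pad 1398x1398 to 2048x2048 (next power of 2).

Standard algorithm: 1398^3 = 2732256792 multiplications
Strassen's algorithm: 7^(log2(2048)) = 7^11 = 1977326743 multiplications
Savings: 2732256792 - 1977326743 = 754930049 multiplications

Standard: 2732256792 multiplications (1398^3). Strassen: 1977326743 multiplications (7^11, after padding to 2048x2048). Strassen reduces 8 recursive multiplications to 7 at each level.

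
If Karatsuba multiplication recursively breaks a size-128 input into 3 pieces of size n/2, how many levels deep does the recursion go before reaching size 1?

For divide and conquer with division factor 2:

Problem sizes at each level:
Level 0: 128
Level 1: 64
Level 2: 32
Level 3: 16
Level 4: 8
Level 5: 4
Level 6: 2
Level 7: 1

The root is level 0 and the size-1 base case is level 7 (the tree spans levels 0 through 7, i.e. 8 levels counting the root), so the depth is the number of divisions: log_2(128) = 7

The recursion tree depth is log_2(128) = 7. At each level, the problem size is divided by 2, so it takes 7 divisions to reduce to a base case of size 1. The algorithm makes 3 recursive calls at each level.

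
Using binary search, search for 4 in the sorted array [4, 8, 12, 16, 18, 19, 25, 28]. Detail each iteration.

Binary search for 4 in [4, 8, 12, 16, 18, 19, 25, 28]:

lo=0, hi=7, mid=3, arr[mid]=16 -> 16 > 4, search left half
lo=0, hi=2, mid=1, arr[mid]=8 -> 8 > 4, search left half
lo=0, hi=0, mid=0, arr[mid]=4 -> Found target at index 0!

Binary search finds 4 at index 0 after 3 comparisons. The search repeatedly halves the search space by comparing with the middle element.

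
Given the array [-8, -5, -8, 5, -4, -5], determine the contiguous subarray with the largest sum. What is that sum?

Using Kadane's algorithm on [-8, -5, -8, 5, -4, -5]:

Scanning through the array:
Position 1 (value -5): max_ending_here = -5, max_so_far = -5
Position 2 (value -8): max_ending_here = -8, max_so_far = -5
Position 3 (value 5): max_ending_here = 5, max_so_far = 5
Position 4 (value -4): max_ending_here = 1, max_so_far = 5
Position 5 (value -5): max_ending_here = -4, max_so_far = 5

Maximum subarray: [5]
Maximum sum: 5

The maximum subarray is [5] with sum 5. This subarray runs from index 3 to index 3.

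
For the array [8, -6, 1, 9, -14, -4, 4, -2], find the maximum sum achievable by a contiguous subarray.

Using Kadane's algorithm on [8, -6, 1, 9, -14, -4, 4, -2]:

Scanning through the array:
Position 1 (value -6): max_ending_here = 2, max_so_far = 8
Position 2 (value 1): max_ending_here = 3, max_so_far = 8
Position 3 (value 9): max_ending_here = 12, max_so_far = 12
Position 4 (value -14): max_ending_here = -2, max_so_far = 12
Position 5 (value -4): max_ending_here = -4, max_so_far = 12
Position 6 (value 4): max_ending_here = 4, max_so_far = 12
Position 7 (value -2): max_ending_here = 2, max_so_far = 12

Maximum subarray: [8, -6, 1, 9]
Maximum sum: 12

The maximum subarray is [8, -6, 1, 9] with sum 12. This subarray runs from index 0 to index 3.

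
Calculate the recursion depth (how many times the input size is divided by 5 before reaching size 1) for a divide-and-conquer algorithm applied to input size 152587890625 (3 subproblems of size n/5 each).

For divide and conquer with division factor 5:

Problem sizes at each level:
Level 0: 152587890625
Level 1: 30517578125
Level 2: 6103515625
Level 3: 1220703125
Level 4: 244140625
Level 5: 48828125
Level 6: 9765625
Level 7: 1953125
Level 8: 390625
Level 9: 78125
Level 10: 15625
Level 11: 3125
Level 12: 625
Level 13: 125
Level 14: 25
Level 15: 5
Level 16: 1

The root is level 0 and the size-1 base case is level 16 (the tree spans levels 0 through 16, i.e. 17 levels counting the root), so the depth is the number of divisions: log_5(152587890625) = 16

The recursion tree depth is log_5(152587890625) = 16. At each level, the problem size is divided by 5, so it takes 16 divisions to reduce to a base case of size 1. The algorithm makes 3 recursive calls at each level.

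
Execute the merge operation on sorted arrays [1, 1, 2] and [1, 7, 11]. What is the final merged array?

Merging process:

Compare 1 vs 1: take 1 from left. Merged: [1]
Compare 1 vs 1: take 1 from left. Merged: [1, 1]
Compare 2 vs 1: take 1 from right. Merged: [1, 1, 1]
Compare 2 vs 7: take 2 from left. Merged: [1, 1, 1, 2]
Append remaining from right: [7, 11]. Merged: [1, 1, 1, 2, 7, 11]

Final merged array: [1, 1, 1, 2, 7, 11]
Total comparisons: 4

The merged array is [1, 1, 1, 2, 7, 11], requiring 4 comparisons. The merge step runs in O(n) time where n is the total number of elements.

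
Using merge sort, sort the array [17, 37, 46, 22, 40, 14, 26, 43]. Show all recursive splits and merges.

Merge sort trace:

Split: [17, 37, 46, 22, 40, 14, 26, 43] -> [17, 37, 46, 22] and [40, 14, 26, 43]
  Split: [17, 37, 46, 22] -> [17, 37] and [46, 22]
    Split: [17, 37] -> [17] and [37]
    Merge: [17] + [37] -> [17, 37]
    Split: [46, 22] -> [46] and [22]
    Merge: [46] + [22] -> [22, 46]
  Merge: [17, 37] + [22, 46] -> [17, 22, 37, 46]
  Split: [40, 14, 26, 43] -> [40, 14] and [26, 43]
    Split: [40, 14] -> [40] and [14]
    Merge: [40] + [14] -> [14, 40]
    Split: [26, 43] -> [26] and [43]
    Merge: [26] + [43] -> [26, 43]
  Merge: [14, 40] + [26, 43] -> [14, 26, 40, 43]
Merge: [17, 22, 37, 46] + [14, 26, 40, 43] -> [14, 17, 22, 26, 37, 40, 43, 46]

Final sorted array: [14, 17, 22, 26, 37, 40, 43, 46]

The merge sort proceeds by recursively splitting the array and merging sorted halves.
After all merges, the sorted array is [14, 17, 22, 26, 37, 40, 43, 46].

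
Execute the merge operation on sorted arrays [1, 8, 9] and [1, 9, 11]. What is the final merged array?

Merging process:

Compare 1 vs 1: take 1 from left. Merged: [1]
Compare 8 vs 1: take 1 from right. Merged: [1, 1]
Compare 8 vs 9: take 8 from left. Merged: [1, 1, 8]
Compare 9 vs 9: take 9 from left. Merged: [1, 1, 8, 9]
Append remaining from right: [9, 11]. Merged: [1, 1, 8, 9, 9, 11]

Final merged array: [1, 1, 8, 9, 9, 11]
Total comparisons: 4

The merged array is [1, 1, 8, 9, 9, 11], requiring 4 comparisons. The merge step runs in O(n) time where n is the total number of elements.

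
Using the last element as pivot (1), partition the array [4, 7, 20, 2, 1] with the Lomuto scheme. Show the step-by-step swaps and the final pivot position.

Lomuto partition with pivot = 1:

Initial array: [4, 7, 20, 2, 1]

arr[0]=4 > 1: no swap
arr[1]=7 > 1: no swap
arr[2]=20 > 1: no swap
arr[3]=2 > 1: no swap

Place pivot at position 0: [1, 7, 20, 2, 4]
Pivot position: 0

After partitioning with pivot 1, the array becomes [1, 7, 20, 2, 4]. The pivot is placed at index 0. All elements to the left of the pivot are <= 1, and all elements to the right are > 1.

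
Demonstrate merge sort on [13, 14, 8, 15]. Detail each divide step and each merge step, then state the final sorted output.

Merge sort trace:

Split: [13, 14, 8, 15] -> [13, 14] and [8, 15]
  Split: [13, 14] -> [13] and [14]
  Merge: [13] + [14] -> [13, 14]
  Split: [8, 15] -> [8] and [15]
  Merge: [8] + [15] -> [8, 15]
Merge: [13, 14] + [8, 15] -> [8, 13, 14, 15]

Final sorted array: [8, 13, 14, 15]

The merge sort proceeds by recursively splitting the array and merging sorted halves.
After all merges, the sorted array is [8, 13, 14, 15].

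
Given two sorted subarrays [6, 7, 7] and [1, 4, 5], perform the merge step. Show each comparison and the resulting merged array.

Merging process:

Compare 6 vs 1: take 1 from right. Merged: [1]
Compare 6 vs 4: take 4 from right. Merged: [1, 4]
Compare 6 vs 5: take 5 from right. Merged: [1, 4, 5]
Append remaining from left: [6, 7, 7]. Merged: [1, 4, 5, 6, 7, 7]

Final merged array: [1, 4, 5, 6, 7, 7]
Total comparisons: 3

The merged array is [1, 4, 5, 6, 7, 7], requiring 3 comparisons. The merge step runs in O(n) time where n is the total number of elements.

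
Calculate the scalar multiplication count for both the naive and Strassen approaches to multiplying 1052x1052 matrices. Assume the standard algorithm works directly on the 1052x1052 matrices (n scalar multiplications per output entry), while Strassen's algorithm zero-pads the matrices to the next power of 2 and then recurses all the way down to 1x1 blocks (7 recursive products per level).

Matrix multiplication for 1052x1052 matrices:

Strassen's algorithm requires power-of-2 dimensions. Pad 1052x1052 to 2048x2048 (next power of 2).

Standard algorithm: 1052^3 = 1164252608 multiplications
Strassen's algorithm: 7^(log2(2048)) = 7^11 = 1977326743 multiplications
Difference: 1164252608 - 1977326743 = -813074135 (Strassen uses MORE here due to padding overhead — for small or just-over-power-of-2 n, padding can outweigh the per-level savings)

Standard: 1164252608 multiplications (1052^3). Strassen: 1977326743 multiplications (7^11, after padding to 2048x2048). Strassen reduces 8 recursive multiplications to 7 at each level.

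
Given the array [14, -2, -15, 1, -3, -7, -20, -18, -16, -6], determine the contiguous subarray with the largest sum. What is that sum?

Using Kadane's algorithm on [14, -2, -15, 1, -3, -7, -20, -18, -16, -6]:

Scanning through the array:
Position 1 (value -2): max_ending_here = 12, max_so_far = 14
Position 2 (value -15): max_ending_here = -3, max_so_far = 14
Position 3 (value 1): max_ending_here = 1, max_so_far = 14
Position 4 (value -3): max_ending_here = -2, max_so_far = 14
Position 5 (value -7): max_ending_here = -7, max_so_far = 14
Position 6 (value -20): max_ending_here = -20, max_so_far = 14
Position 7 (value -18): max_ending_here = -18, max_so_far = 14
Position 8 (value -16): max_ending_here = -16, max_so_far = 14
Position 9 (value -6): max_ending_here = -6, max_so_far = 14

Maximum subarray: [14]
Maximum sum: 14

The maximum subarray is [14] with sum 14. This subarray runs from index 0 to index 0.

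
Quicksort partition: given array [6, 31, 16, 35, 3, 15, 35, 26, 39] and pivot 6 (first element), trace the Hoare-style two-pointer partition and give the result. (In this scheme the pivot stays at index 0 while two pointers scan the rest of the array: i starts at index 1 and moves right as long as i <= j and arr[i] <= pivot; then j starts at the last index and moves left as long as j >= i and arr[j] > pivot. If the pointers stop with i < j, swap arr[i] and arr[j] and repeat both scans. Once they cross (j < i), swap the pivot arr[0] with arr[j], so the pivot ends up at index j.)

Hoare-style two-pointer partition with pivot = 6:

Initial array: [6, 31, 16, 35, 3, 15, 35, 26, 39]

Pointers start at i = 1, j = 8.
i stops at index 1 (arr[1]=31 > 6), j stops at index 4 (arr[4]=3 <= 6): swap arr[1] and arr[4], array becomes [6, 3, 16, 35, 31, 15, 35, 26, 39]
i ends at 2, j ends at 1: the pointers have crossed (j < i), so scanning stops.

Swap pivot arr[0] with arr[1] to place pivot at position 1: [3, 6, 16, 35, 31, 15, 35, 26, 39]
Pivot position: 1

After partitioning with pivot 6, the array becomes [3, 6, 16, 35, 31, 15, 35, 26, 39]. The pivot is placed at index 1. All elements to the left of the pivot are <= 6, and all elements to the right are > 6.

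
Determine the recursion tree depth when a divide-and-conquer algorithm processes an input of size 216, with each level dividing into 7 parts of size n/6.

For divide and conquer with division factor 6:

Problem sizes at each level:
Level 0: 216
Level 1: 36
Level 2: 6
Level 3: 1

The root is level 0 and the size-1 base case is level 3 (the tree spans levels 0 through 3, i.e. 4 levels counting the root), so the depth is the number of divisions: log_6(216) = 3

The recursion tree depth is log_6(216) = 3. At each level, the problem size is divided by 6, so it takes 3 divisions to reduce to a base case of size 1. The algorithm makes 7 recursive calls at each level.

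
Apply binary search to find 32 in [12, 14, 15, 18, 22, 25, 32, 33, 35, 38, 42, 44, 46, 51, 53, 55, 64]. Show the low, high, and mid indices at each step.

Binary search for 32 in [12, 14, 15, 18, 22, 25, 32, 33, 35, 38, 42, 44, 46, 51, 53, 55, 64]:

lo=0, hi=16, mid=8, arr[mid]=35 -> 35 > 32, search left half
lo=0, hi=7, mid=3, arr[mid]=18 -> 18 < 32, search right half
lo=4, hi=7, mid=5, arr[mid]=25 -> 25 < 32, search right half
lo=6, hi=7, mid=6, arr[mid]=32 -> Found target at index 6!

Binary search finds 32 at index 6 after 4 comparisons. The search repeatedly halves the search space by comparing with the middle element.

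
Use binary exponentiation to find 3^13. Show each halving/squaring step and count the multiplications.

Computing 3^13 by squaring (build up from 3^1; each line after the first costs one multiplication):

3^1 = 3
3^2 = (3^1)^2 = 3^2 = 9
3^3 = 3 * 3^2 = 3 * 9 = 27
3^6 = (3^3)^2 = 27^2 = 729
3^12 = (3^6)^2 = 729^2 = 531441
3^13 = 3 * 3^12 = 3 * 531441 = 1594323

Result: 1594323
Multiplications needed: 5 (5 lines after 3^1)

3^13 = 1594323. Using exponentiation by squaring, this requires 5 multiplications. The key idea: if the exponent is even, square the half-power; if odd, multiply by the base once.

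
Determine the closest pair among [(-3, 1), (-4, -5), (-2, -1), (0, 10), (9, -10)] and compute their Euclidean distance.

Computing all pairwise distances among 5 points:

d((-3, 1), (-4, -5)) = 6.0828
d((-3, 1), (-2, -1)) = 2.2361 <-- minimum
d((-3, 1), (0, 10)) = 9.4868
d((-3, 1), (9, -10)) = 16.2788
d((-4, -5), (-2, -1)) = 4.4721
d((-4, -5), (0, 10)) = 15.5242
d((-4, -5), (9, -10)) = 13.9284
d((-2, -1), (0, 10)) = 11.1803
d((-2, -1), (9, -10)) = 14.2127
d((0, 10), (9, -10)) = 21.9317

Closest pair: (-3, 1) and (-2, -1) with distance 2.2361

The closest pair is (-3, 1) and (-2, -1) with Euclidean distance 2.2361. For 5 points, brute-force pairwise comparison is shown above. For large n, the divide-and-conquer algorithm (sort by x, recurse on halves, check the dividing strip) achieves O(n log n).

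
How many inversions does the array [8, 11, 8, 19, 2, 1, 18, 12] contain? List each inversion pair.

Finding inversions in [8, 11, 8, 19, 2, 1, 18, 12]:

(0, 4): arr[0]=8 > arr[4]=2
(0, 5): arr[0]=8 > arr[5]=1
(1, 2): arr[1]=11 > arr[2]=8
(1, 4): arr[1]=11 > arr[4]=2
(1, 5): arr[1]=11 > arr[5]=1
(2, 4): arr[2]=8 > arr[4]=2
(2, 5): arr[2]=8 > arr[5]=1
(3, 4): arr[3]=19 > arr[4]=2
(3, 5): arr[3]=19 > arr[5]=1
(3, 6): arr[3]=19 > arr[6]=18
(3, 7): arr[3]=19 > arr[7]=12
(4, 5): arr[4]=2 > arr[5]=1
(6, 7): arr[6]=18 > arr[7]=12

Total inversions: 13

The array has 13 inversion(s): (0,4), (0,5), (1,2), (1,4), (1,5), (2,4), (2,5), (3,4), (3,5), (3,6), (3,7), (4,5), (6,7). Each pair (i,j) satisfies i < j and arr[i] > arr[j].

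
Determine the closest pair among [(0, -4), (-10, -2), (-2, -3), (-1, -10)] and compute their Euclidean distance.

Computing all pairwise distances among 4 points:

d((0, -4), (-10, -2)) = 10.198
d((0, -4), (-2, -3)) = 2.2361 <-- minimum
d((0, -4), (-1, -10)) = 6.0828
d((-10, -2), (-2, -3)) = 8.0623
d((-10, -2), (-1, -10)) = 12.0416
d((-2, -3), (-1, -10)) = 7.0711

Closest pair: (0, -4) and (-2, -3) with distance 2.2361

The closest pair is (0, -4) and (-2, -3) with Euclidean distance 2.2361. For 4 points, brute-force pairwise comparison is shown above. For large n, the divide-and-conquer algorithm (sort by x, recurse on halves, check the dividing strip) achieves O(n log n).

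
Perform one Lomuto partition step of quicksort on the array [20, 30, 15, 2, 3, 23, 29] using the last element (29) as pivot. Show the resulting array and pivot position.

Lomuto partition with pivot = 29:

Initial array: [20, 30, 15, 2, 3, 23, 29]

arr[0]=20 <= 29: swap with position 0, array becomes [20, 30, 15, 2, 3, 23, 29]
arr[1]=30 > 29: no swap
arr[2]=15 <= 29: swap with position 1, array becomes [20, 15, 30, 2, 3, 23, 29]
arr[3]=2 <= 29: swap with position 2, array becomes [20, 15, 2, 30, 3, 23, 29]
arr[4]=3 <= 29: swap with position 3, array becomes [20, 15, 2, 3, 30, 23, 29]
arr[5]=23 <= 29: swap with position 4, array becomes [20, 15, 2, 3, 23, 30, 29]

Place pivot at position 5: [20, 15, 2, 3, 23, 29, 30]
Pivot position: 5

After partitioning with pivot 29, the array becomes [20, 15, 2, 3, 23, 29, 30]. The pivot is placed at index 5. All elements to the left of the pivot are <= 29, and all elements to the right are > 29.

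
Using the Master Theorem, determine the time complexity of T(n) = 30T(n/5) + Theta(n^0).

Master Theorem for T(n) = 30T(n/5) + O(n^0):

a = 30, b = 5, c = 0
log_b(a) = log_5(30) = 2.1133

Case 1: c = 0 < log_5(30) = 2.1133
T(n) = O(n^(log_5 30))

For T(n) = 30T(n/5) + O(n^0): log_5(30) = 2.1133. This is Case 1 of the Master Theorem (c < log_b(a), work dominated by leaves), giving O(n^(log_5 30)).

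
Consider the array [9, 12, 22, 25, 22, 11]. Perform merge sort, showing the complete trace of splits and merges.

Merge sort trace:

Split: [9, 12, 22, 25, 22, 11] -> [9, 12, 22] and [25, 22, 11]
  Split: [9, 12, 22] -> [9] and [12, 22]
    Split: [12, 22] -> [12] and [22]
    Merge: [12] + [22] -> [12, 22]
  Merge: [9] + [12, 22] -> [9, 12, 22]
  Split: [25, 22, 11] -> [25] and [22, 11]
    Split: [22, 11] -> [22] and [11]
    Merge: [22] + [11] -> [11, 22]
  Merge: [25] + [11, 22] -> [11, 22, 25]
Merge: [9, 12, 22] + [11, 22, 25] -> [9, 11, 12, 22, 22, 25]

Final sorted array: [9, 11, 12, 22, 22, 25]

The merge sort proceeds by recursively splitting the array and merging sorted halves.
After all merges, the sorted array is [9, 11, 12, 22, 22, 25].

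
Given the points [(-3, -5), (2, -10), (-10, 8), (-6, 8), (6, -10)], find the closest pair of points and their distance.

Computing all pairwise distances among 5 points:

d((-3, -5), (2, -10)) = 7.0711
d((-3, -5), (-10, 8)) = 14.7648
d((-3, -5), (-6, 8)) = 13.3417
d((-3, -5), (6, -10)) = 10.2956
d((2, -10), (-10, 8)) = 21.6333
d((2, -10), (-6, 8)) = 19.6977
d((2, -10), (6, -10)) = 4.0 <-- minimum
d((-10, 8), (-6, 8)) = 4.0 <-- minimum
d((-10, 8), (6, -10)) = 24.0832
d((-6, 8), (6, -10)) = 21.6333

Minimum distance: 4.0 (tie among 2 pairs: (2, -10) and (6, -10); (-10, 8) and (-6, 8))

The minimum Euclidean distance is 4.0. There is a tie: 2 pairs achieve this minimum — (2, -10) and (6, -10); (-10, 8) and (-6, 8). Any of these is a valid closest pair. For 5 points, brute-force pairwise comparison is shown above. For large n, the divide-and-conquer algorithm (sort by x, recurse on halves, check the dividing strip) achieves O(n log n).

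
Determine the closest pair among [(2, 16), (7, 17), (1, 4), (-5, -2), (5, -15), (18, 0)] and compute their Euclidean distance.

Computing all pairwise distances among 6 points:

d((2, 16), (7, 17)) = 5.099 <-- minimum
d((2, 16), (1, 4)) = 12.0416
d((2, 16), (-5, -2)) = 19.3132
d((2, 16), (5, -15)) = 31.1448
d((2, 16), (18, 0)) = 22.6274
d((7, 17), (1, 4)) = 14.3178
d((7, 17), (-5, -2)) = 22.4722
d((7, 17), (5, -15)) = 32.0624
d((7, 17), (18, 0)) = 20.2485
d((1, 4), (-5, -2)) = 8.4853
d((1, 4), (5, -15)) = 19.4165
d((1, 4), (18, 0)) = 17.4642
d((-5, -2), (5, -15)) = 16.4012
d((-5, -2), (18, 0)) = 23.0868
d((5, -15), (18, 0)) = 19.8494

Closest pair: (2, 16) and (7, 17) with distance 5.099

The closest pair is (2, 16) and (7, 17) with Euclidean distance 5.099. For 6 points, brute-force pairwise comparison is shown above. For large n, the divide-and-conquer algorithm (sort by x, recurse on halves, check the dividing strip) achieves O(n log n).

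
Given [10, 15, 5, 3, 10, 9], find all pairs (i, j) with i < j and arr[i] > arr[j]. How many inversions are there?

Finding inversions in [10, 15, 5, 3, 10, 9]:

(0, 2): arr[0]=10 > arr[2]=5
(0, 3): arr[0]=10 > arr[3]=3
(0, 5): arr[0]=10 > arr[5]=9
(1, 2): arr[1]=15 > arr[2]=5
(1, 3): arr[1]=15 > arr[3]=3
(1, 4): arr[1]=15 > arr[4]=10
(1, 5): arr[1]=15 > arr[5]=9
(2, 3): arr[2]=5 > arr[3]=3
(4, 5): arr[4]=10 > arr[5]=9

Total inversions: 9

The array has 9 inversion(s): (0,2), (0,3), (0,5), (1,2), (1,3), (1,4), (1,5), (2,3), (4,5). Each pair (i,j) satisfies i < j and arr[i] > arr[j].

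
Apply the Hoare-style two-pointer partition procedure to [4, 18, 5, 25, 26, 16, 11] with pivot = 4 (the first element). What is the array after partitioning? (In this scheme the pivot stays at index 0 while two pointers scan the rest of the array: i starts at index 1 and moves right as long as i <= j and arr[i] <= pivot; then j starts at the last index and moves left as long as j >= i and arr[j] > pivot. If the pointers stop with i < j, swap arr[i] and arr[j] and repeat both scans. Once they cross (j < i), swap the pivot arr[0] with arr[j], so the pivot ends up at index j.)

Hoare-style two-pointer partition with pivot = 4:

Initial array: [4, 18, 5, 25, 26, 16, 11]

Pointers start at i = 1, j = 6.
i ends at 1, j ends at 0: the pointers have crossed (j < i), so scanning stops.

j = 0, so swapping arr[0] with arr[j] leaves the pivot at position 0: [4, 18, 5, 25, 26, 16, 11]
Pivot position: 0

After partitioning with pivot 4, the array becomes [4, 18, 5, 25, 26, 16, 11]. The pivot is placed at index 0. All elements to the left of the pivot are <= 4, and all elements to the right are > 4.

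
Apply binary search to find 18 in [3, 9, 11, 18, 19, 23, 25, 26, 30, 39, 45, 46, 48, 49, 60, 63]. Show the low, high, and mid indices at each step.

Binary search for 18 in [3, 9, 11, 18, 19, 23, 25, 26, 30, 39, 45, 46, 48, 49, 60, 63]:

lo=0, hi=15, mid=7, arr[mid]=26 -> 26 > 18, search left half
lo=0, hi=6, mid=3, arr[mid]=18 -> Found target at index 3!

Binary search finds 18 at index 3 after 2 comparisons. The search repeatedly halves the search space by comparing with the middle element.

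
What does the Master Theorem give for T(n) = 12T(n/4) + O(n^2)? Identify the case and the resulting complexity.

Master Theorem for T(n) = 12T(n/4) + O(n^2):

a = 12, b = 4, c = 2
log_b(a) = log_4(12) = 1.7925

Case 3: c = 2 > log_4(12) = 1.7925
T(n) = O(n^2) = O(n^2)

For T(n) = 12T(n/4) + O(n^2): log_4(12) = 1.7925. This is Case 3 of the Master Theorem (c > log_b(a), work dominated by root), giving O(n^2).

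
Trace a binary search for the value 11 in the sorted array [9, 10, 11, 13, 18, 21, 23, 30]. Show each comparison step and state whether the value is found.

Binary search for 11 in [9, 10, 11, 13, 18, 21, 23, 30]:

lo=0, hi=7, mid=3, arr[mid]=13 -> 13 > 11, search left half
lo=0, hi=2, mid=1, arr[mid]=10 -> 10 < 11, search right half
lo=2, hi=2, mid=2, arr[mid]=11 -> Found target at index 2!

Binary search finds 11 at index 2 after 3 comparisons. The search repeatedly halves the search space by comparing with the middle element.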